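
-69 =-69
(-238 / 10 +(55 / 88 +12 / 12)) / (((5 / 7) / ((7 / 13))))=-43463 / 2600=-16.72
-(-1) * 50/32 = 25/16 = 1.56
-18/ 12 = -3/ 2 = -1.50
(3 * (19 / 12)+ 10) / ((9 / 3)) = 59 / 12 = 4.92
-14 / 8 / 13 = -0.13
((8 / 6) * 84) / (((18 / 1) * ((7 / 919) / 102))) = 249968 / 3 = 83322.67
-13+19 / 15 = -176 / 15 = -11.73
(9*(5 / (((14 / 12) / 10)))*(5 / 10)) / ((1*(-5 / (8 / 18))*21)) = -40 / 49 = -0.82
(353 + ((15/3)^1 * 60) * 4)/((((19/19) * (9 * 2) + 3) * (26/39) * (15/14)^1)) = 1553/15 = 103.53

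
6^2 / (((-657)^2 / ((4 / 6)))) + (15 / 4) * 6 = 6474751 / 287766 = 22.50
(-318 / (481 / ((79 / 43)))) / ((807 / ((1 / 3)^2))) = -8374 / 50073543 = -0.00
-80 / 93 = -0.86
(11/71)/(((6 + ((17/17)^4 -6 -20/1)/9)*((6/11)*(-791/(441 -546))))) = 5445/465334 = 0.01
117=117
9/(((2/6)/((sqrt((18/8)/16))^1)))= 81/8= 10.12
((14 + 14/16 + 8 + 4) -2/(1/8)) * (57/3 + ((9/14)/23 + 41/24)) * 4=2323625/2576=902.03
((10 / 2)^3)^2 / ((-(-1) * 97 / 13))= 203125 / 97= 2094.07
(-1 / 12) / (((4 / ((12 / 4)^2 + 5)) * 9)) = -7 / 216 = -0.03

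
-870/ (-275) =174/ 55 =3.16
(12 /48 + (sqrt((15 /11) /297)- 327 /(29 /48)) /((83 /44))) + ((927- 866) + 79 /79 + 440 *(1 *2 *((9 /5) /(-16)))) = -3116325 /9628 + 4 *sqrt(5) /249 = -323.64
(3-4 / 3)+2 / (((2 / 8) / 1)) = 29 / 3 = 9.67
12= 12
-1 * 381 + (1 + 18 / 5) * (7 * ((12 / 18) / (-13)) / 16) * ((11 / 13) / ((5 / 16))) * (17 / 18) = -43492682 / 114075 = -381.26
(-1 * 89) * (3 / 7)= -38.14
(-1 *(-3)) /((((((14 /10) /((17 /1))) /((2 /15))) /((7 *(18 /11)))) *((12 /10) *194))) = 255 /1067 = 0.24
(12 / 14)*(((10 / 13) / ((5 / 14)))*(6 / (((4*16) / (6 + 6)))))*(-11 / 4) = -297 / 52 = -5.71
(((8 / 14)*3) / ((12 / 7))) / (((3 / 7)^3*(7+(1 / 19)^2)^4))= 5825362123063 / 1102737243635712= 0.01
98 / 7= 14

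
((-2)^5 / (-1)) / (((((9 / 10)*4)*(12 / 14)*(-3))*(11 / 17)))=-4760 / 891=-5.34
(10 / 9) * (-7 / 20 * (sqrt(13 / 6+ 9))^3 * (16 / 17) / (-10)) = 469 * sqrt(402) / 6885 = 1.37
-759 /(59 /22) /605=-138 /295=-0.47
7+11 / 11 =8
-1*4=-4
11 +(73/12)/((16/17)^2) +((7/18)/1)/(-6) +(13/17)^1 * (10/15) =8607169/470016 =18.31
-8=-8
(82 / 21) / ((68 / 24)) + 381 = 45503 / 119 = 382.38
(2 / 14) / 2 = 1 / 14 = 0.07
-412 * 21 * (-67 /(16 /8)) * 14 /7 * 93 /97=53910612 /97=555779.51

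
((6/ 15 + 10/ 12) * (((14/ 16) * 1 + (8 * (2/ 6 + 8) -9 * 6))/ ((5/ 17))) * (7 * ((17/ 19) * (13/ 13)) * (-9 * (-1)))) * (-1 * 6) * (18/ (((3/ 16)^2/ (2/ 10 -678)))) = 633160417344/ 95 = 6664846498.36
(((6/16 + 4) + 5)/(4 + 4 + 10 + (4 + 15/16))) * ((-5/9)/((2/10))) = -1250/1101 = -1.14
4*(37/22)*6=444/11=40.36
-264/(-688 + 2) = 132/343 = 0.38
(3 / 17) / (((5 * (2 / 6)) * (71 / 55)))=99 / 1207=0.08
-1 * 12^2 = -144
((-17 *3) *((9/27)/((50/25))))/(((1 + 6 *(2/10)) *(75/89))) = -4.58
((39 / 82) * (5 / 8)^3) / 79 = 4875 / 3316736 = 0.00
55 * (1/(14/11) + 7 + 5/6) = 9955/21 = 474.05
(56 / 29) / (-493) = -56 / 14297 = -0.00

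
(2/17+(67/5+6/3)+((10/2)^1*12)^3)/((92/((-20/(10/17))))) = -18361319/230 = -79831.82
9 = 9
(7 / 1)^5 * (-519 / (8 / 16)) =-17445666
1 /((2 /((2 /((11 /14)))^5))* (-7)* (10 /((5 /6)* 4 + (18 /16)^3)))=-17544107 /4831530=-3.63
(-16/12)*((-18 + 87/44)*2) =470/11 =42.73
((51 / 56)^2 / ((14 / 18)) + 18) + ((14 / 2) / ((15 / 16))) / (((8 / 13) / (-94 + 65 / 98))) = -1113.42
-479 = -479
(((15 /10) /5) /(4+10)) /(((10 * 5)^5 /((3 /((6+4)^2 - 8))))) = 9 /4025000000000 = 0.00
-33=-33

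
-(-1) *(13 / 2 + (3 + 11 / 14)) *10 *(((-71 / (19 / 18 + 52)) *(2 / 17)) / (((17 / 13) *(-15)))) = 1594944 / 1931965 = 0.83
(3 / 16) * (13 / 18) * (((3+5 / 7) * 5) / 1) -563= -188323 / 336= -560.49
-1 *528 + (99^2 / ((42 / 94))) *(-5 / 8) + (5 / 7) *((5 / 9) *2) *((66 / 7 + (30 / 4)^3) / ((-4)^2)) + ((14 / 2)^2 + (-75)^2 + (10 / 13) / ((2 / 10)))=-1044291721 / 122304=-8538.49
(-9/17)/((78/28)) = -42/221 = -0.19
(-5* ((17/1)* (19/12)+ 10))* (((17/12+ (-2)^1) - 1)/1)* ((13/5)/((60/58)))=3173209/4320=734.54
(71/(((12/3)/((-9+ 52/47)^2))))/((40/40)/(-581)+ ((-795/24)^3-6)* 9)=-726762098048/214992677013125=-0.00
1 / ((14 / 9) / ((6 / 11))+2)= 27 / 131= 0.21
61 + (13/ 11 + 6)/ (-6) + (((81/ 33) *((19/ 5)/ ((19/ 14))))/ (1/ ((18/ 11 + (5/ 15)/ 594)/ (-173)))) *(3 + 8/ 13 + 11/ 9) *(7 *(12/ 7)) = 1372215263/ 24491610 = 56.03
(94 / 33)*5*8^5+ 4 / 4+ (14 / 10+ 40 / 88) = 77005271 / 165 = 466698.61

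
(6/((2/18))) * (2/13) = 108/13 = 8.31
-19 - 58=-77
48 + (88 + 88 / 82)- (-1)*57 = 194.07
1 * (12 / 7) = 12 / 7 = 1.71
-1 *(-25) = 25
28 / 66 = 14 / 33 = 0.42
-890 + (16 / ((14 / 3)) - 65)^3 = -80368261 / 343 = -234309.80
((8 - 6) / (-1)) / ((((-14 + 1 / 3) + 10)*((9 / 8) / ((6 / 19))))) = 32 / 209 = 0.15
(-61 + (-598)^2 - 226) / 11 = 357317 / 11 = 32483.36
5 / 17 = 0.29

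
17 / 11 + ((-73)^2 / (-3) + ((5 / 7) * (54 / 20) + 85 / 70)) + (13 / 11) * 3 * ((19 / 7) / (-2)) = -820723 / 462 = -1776.46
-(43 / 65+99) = -6478 / 65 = -99.66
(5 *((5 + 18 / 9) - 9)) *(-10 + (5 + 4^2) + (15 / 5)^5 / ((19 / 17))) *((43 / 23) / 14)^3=-61617925 / 11327477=-5.44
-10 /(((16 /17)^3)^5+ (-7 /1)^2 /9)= -257618074635883421370 /150635023065442596641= -1.71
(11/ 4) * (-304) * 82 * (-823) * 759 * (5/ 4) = 53526858330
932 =932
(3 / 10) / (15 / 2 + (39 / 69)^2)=1587 / 41365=0.04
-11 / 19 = -0.58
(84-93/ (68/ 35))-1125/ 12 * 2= -10293/ 68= -151.37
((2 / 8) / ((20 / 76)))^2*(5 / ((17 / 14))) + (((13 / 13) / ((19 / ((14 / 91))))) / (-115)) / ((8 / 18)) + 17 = 16005527 / 772616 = 20.72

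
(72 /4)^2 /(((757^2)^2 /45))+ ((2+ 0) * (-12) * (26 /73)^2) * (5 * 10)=-266386038794794380 /1749964498460929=-152.22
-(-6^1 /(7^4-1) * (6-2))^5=0.00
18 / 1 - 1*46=-28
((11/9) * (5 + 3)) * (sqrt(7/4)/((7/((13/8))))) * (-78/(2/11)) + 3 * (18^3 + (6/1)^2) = 17604 - 20449 * sqrt(7)/42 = 16315.83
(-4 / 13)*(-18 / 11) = 72 / 143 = 0.50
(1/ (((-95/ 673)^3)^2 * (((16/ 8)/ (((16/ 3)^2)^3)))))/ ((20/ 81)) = 194858921405156874518528/ 33079135078125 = 5890689733.72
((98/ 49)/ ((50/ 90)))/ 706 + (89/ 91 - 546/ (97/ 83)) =-7263433882/ 15579655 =-466.21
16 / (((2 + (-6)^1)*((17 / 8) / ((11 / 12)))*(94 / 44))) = -1936 / 2397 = -0.81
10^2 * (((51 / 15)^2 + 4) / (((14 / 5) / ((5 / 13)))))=19450 / 91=213.74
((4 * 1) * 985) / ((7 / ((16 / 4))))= 15760 / 7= 2251.43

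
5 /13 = 0.38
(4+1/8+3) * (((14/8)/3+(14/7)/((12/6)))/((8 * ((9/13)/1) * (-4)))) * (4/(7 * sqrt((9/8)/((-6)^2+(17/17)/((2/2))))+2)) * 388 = -16843177/26748+3186547 * sqrt(74)/71328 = -245.39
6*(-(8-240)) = 1392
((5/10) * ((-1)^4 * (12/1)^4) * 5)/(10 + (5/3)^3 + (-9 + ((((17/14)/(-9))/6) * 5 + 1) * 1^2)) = 39191040/4927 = 7954.34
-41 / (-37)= 41 / 37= 1.11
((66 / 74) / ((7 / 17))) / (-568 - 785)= -0.00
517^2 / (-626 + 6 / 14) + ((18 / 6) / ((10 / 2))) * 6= -9276293 / 21895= -423.67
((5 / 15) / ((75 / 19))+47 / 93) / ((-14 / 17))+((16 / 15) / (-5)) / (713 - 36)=-23684429 / 33054525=-0.72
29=29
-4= -4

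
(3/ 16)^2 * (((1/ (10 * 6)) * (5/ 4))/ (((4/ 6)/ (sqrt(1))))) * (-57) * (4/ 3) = -171/ 2048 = -0.08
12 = 12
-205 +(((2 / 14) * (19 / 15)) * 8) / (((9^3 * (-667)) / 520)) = -2093291923 / 10211103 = -205.00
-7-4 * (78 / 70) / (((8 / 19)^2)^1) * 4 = -15059 / 140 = -107.56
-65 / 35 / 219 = -13 / 1533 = -0.01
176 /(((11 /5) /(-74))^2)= 2190400 /11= 199127.27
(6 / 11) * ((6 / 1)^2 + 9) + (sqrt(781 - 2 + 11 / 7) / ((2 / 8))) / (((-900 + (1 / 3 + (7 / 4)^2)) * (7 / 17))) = 270 / 11 - 6528 * sqrt(9562) / 2108813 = 24.24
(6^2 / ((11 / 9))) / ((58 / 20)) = 3240 / 319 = 10.16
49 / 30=1.63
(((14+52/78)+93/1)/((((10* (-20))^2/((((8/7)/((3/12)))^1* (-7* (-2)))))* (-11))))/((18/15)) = -0.01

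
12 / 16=3 / 4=0.75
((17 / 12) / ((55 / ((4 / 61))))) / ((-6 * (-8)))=17 / 483120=0.00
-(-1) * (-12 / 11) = -12 / 11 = -1.09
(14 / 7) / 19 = 2 / 19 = 0.11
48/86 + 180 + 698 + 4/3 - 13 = 111829/129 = 866.89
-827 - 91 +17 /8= -7327 /8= -915.88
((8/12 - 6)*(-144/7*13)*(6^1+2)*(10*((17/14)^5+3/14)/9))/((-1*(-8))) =1596509200/352947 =4523.37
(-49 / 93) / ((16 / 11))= -539 / 1488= -0.36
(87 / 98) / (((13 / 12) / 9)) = 4698 / 637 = 7.38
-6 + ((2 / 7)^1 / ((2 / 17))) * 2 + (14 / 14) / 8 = -57 / 56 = -1.02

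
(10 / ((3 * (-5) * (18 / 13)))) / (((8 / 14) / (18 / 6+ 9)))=-91 / 9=-10.11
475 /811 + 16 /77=49551 /62447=0.79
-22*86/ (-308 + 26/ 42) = 39732/ 6455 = 6.16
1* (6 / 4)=3 / 2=1.50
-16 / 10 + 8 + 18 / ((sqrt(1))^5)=122 / 5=24.40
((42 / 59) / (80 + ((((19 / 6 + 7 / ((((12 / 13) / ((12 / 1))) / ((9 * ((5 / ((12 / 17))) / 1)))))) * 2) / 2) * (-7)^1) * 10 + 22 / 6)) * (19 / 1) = -532 / 15978203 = -0.00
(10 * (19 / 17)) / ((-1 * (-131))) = 190 / 2227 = 0.09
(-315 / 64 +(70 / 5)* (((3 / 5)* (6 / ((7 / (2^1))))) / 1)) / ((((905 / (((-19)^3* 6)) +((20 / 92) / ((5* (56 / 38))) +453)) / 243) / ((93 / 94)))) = 227075127165999 / 45143078255840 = 5.03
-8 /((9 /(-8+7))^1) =8 /9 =0.89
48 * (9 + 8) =816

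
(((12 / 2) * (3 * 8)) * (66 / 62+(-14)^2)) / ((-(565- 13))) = -51.41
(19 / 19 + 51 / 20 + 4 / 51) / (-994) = -3701 / 1013880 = -0.00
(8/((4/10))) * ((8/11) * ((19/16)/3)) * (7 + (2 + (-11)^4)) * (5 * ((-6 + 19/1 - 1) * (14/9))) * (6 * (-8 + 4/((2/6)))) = 6235040000/33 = 188940606.06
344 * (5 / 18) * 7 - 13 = 5903 / 9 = 655.89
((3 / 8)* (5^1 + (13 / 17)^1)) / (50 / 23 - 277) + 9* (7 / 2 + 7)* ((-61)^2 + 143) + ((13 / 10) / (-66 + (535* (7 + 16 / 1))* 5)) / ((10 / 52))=1640483186284431 / 4492652900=365147.99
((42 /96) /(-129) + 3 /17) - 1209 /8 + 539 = 13615831 /35088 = 388.05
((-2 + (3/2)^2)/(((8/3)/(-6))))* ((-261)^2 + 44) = -613485/16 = -38342.81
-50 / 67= -0.75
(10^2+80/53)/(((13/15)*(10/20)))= 161400/689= 234.25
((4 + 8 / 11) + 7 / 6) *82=15949 / 33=483.30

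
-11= -11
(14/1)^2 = 196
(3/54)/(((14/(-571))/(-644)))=13133/9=1459.22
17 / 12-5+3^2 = 65 / 12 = 5.42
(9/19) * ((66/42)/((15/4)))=132/665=0.20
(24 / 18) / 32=1 / 24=0.04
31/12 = 2.58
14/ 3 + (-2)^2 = 26/ 3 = 8.67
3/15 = 1/5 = 0.20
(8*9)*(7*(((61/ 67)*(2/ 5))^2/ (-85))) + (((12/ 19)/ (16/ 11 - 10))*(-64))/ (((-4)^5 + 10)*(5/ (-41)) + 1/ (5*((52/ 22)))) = -4203484397190048/ 5618344713557375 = -0.75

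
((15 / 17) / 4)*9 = 135 / 68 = 1.99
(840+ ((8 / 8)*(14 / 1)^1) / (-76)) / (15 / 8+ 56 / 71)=315.28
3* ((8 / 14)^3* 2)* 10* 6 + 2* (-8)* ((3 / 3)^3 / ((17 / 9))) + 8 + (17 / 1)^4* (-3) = -250496.30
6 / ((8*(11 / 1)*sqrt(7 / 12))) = 0.09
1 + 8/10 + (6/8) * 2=33/10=3.30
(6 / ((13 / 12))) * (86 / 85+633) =3880152 / 1105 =3511.45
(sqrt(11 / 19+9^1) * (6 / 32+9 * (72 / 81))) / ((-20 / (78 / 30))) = -1703 * sqrt(3458) / 30400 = -3.29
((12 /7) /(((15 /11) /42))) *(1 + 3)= 1056 /5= 211.20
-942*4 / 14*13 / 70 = -12246 / 245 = -49.98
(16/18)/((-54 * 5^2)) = -4/6075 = -0.00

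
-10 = -10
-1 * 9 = -9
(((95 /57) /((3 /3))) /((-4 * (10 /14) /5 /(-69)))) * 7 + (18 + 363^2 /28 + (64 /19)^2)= 31052443 /5054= 6144.13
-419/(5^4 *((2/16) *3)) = -3352/1875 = -1.79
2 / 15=0.13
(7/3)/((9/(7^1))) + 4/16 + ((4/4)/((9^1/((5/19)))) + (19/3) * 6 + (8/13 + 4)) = 1192669/26676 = 44.71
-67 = -67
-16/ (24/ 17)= -34/ 3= -11.33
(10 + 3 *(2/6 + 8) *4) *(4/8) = 55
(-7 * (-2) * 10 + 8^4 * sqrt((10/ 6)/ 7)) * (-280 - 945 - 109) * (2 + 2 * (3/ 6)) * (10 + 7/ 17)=-967139328 * sqrt(105)/ 119 - 99169560/ 17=-89112739.48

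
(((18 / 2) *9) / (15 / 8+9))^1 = 216 / 29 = 7.45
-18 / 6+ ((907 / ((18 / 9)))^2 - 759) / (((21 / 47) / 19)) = 731914157 / 84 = 8713263.77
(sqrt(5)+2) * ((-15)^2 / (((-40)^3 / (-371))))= 3339 / 1280+3339 * sqrt(5) / 2560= 5.53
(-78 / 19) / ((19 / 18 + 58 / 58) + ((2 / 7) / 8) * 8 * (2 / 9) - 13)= 3276 / 8683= 0.38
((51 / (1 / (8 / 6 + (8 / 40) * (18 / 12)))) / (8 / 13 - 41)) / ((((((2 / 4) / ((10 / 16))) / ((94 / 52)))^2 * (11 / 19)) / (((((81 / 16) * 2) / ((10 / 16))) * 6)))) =-404558469 / 228800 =-1768.18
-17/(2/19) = -323/2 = -161.50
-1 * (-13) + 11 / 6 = 14.83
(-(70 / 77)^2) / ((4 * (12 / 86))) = -1075 / 726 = -1.48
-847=-847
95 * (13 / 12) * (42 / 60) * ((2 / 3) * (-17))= -29393 / 36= -816.47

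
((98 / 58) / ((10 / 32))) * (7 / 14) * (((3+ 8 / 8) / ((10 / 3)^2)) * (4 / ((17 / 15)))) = 42336 / 12325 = 3.43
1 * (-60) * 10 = -600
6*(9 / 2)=27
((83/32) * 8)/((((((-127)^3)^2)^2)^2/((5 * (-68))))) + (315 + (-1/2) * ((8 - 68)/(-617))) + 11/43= 2592024129369990550197398534013319308183491497957184048637/8223239185369046648378511848825468734542034429810033571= 315.21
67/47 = 1.43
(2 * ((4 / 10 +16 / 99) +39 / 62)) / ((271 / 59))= 2155919 / 4158495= 0.52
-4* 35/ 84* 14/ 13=-70/ 39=-1.79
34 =34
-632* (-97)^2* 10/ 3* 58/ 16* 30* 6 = -12933611400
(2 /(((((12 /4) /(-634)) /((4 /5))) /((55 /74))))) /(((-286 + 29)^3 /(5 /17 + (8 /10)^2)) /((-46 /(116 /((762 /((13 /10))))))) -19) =-64698467504 /20121289460479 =-0.00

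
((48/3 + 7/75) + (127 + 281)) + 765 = 89182/75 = 1189.09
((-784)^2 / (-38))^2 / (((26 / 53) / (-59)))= -147673356099584 / 4693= -31466728339.99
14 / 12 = 7 / 6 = 1.17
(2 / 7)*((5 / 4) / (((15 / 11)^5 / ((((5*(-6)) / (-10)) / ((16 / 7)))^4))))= 55240493 / 245760000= 0.22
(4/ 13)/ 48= 1/ 156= 0.01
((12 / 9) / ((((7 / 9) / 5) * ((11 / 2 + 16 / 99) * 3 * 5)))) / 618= 0.00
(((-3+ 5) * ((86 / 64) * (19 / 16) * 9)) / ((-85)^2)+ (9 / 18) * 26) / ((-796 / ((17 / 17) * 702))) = -8442305703 / 736140800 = -11.47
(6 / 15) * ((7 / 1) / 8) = 7 / 20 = 0.35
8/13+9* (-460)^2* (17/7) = 420872456/91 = 4624972.04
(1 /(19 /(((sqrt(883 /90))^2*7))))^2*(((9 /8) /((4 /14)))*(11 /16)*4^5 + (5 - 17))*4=7029676024 /48735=144242.86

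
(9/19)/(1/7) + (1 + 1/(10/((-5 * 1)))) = 3.82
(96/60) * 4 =32/5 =6.40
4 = 4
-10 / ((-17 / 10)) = 100 / 17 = 5.88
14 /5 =2.80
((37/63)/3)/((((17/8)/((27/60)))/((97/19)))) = 7178/33915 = 0.21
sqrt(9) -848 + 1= -844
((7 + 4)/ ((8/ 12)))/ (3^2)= 11/ 6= 1.83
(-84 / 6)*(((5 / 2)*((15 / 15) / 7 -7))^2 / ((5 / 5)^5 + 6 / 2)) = -7200 / 7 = -1028.57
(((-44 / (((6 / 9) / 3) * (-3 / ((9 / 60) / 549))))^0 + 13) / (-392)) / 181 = -1 / 5068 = -0.00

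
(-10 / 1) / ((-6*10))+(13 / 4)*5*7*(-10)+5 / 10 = -6821 / 6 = -1136.83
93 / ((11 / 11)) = 93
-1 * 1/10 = -0.10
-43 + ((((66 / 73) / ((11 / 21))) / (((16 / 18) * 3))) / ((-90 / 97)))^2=-42.51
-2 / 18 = -1 / 9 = -0.11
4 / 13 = 0.31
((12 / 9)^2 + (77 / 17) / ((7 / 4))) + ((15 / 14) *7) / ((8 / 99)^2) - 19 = 22206703 / 19584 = 1133.92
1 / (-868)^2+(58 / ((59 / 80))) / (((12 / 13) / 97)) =1102078490417 / 133356048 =8264.18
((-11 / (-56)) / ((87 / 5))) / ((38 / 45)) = 825 / 61712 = 0.01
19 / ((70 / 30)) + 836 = 5909 / 7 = 844.14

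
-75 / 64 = -1.17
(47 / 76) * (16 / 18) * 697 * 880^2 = 50737139200 / 171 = 296708416.37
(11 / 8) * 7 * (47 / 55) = 329 / 40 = 8.22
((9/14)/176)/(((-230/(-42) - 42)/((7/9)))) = -21/269984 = -0.00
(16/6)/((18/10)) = 40/27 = 1.48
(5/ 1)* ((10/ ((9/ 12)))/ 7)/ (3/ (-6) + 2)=6.35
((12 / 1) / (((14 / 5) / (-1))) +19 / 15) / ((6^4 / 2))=-317 / 68040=-0.00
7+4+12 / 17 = 199 / 17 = 11.71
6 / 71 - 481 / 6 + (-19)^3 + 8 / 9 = -8867011 / 1278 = -6938.19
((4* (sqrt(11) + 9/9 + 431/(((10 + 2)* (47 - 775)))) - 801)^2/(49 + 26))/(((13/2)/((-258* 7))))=-130384409892571/55364400 + 299465588* sqrt(11)/12675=-2276662.38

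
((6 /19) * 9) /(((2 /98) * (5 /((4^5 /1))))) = 2709504 /95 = 28521.09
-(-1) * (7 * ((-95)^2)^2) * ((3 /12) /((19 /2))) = 30008125 /2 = 15004062.50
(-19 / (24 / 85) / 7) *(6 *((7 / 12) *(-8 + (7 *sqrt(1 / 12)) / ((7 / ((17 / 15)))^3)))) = 1615 / 6 -1586899 *sqrt(3) / 9525600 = 268.88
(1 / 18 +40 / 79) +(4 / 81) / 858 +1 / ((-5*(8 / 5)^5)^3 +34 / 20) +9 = 410466167342437653443 / 42927101581454572482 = 9.56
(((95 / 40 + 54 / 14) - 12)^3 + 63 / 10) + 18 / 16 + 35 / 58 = -183.86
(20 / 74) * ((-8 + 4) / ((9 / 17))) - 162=-54626 / 333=-164.04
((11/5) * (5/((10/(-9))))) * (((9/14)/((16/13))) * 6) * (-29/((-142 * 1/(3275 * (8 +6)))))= -660057255/2272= -290518.16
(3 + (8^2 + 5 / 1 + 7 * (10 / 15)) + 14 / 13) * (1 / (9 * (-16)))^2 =0.00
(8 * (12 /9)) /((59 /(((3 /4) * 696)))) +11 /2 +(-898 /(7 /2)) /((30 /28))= -139.59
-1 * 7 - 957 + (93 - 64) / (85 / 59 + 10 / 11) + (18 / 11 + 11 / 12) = -191054903 / 201300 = -949.11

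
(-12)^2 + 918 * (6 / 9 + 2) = 2592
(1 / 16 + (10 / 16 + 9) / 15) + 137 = 33049 / 240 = 137.70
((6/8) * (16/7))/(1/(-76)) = -912/7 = -130.29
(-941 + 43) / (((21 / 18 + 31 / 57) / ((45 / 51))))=-102372 / 221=-463.22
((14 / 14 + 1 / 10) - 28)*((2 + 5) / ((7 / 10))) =-269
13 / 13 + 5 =6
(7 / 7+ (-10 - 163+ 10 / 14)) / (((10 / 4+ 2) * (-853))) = 2398 / 53739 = 0.04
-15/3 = -5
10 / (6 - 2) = 5 / 2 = 2.50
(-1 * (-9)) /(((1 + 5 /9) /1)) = 81 /14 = 5.79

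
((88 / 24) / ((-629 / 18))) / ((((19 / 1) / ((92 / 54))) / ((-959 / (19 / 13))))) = 12616604 / 2043621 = 6.17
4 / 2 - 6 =-4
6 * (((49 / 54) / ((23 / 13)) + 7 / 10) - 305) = -1886518 / 1035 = -1822.72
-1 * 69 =-69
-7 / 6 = -1.17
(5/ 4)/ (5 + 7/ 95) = 475/ 1928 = 0.25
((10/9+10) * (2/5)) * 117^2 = 60840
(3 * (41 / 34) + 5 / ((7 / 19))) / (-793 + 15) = -4091 / 185164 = -0.02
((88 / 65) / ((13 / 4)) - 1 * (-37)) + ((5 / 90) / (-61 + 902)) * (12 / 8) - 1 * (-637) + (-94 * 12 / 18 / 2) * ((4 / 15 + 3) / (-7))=3525566699 / 5116644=689.04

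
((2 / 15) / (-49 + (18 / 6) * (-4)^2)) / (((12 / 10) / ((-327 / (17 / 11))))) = 1199 / 51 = 23.51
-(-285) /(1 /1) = 285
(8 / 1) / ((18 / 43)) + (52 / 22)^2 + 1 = 27985 / 1089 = 25.70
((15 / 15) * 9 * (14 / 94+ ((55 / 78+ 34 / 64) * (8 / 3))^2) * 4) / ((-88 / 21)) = -794031497 / 8387808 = -94.66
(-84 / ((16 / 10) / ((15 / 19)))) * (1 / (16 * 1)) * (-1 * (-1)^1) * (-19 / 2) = 1575 / 64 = 24.61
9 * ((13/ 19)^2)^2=257049/ 130321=1.97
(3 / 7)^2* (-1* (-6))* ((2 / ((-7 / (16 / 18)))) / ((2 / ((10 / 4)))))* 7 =-120 / 49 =-2.45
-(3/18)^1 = -0.17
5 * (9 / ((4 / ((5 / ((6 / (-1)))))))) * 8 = -75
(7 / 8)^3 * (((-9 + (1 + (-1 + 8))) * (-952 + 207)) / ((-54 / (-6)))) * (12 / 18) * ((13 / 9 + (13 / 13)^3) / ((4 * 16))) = 1.41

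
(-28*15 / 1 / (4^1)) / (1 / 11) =-1155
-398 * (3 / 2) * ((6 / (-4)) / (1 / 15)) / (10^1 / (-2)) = -5373 / 2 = -2686.50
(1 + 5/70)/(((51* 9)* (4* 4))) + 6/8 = 25709/34272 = 0.75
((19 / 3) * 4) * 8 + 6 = 626 / 3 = 208.67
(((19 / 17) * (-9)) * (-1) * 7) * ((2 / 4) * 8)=4788 / 17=281.65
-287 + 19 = -268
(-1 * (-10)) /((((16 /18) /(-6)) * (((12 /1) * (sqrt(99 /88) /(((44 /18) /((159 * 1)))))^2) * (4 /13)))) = -7865 /2047761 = -0.00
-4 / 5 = -0.80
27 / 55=0.49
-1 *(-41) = 41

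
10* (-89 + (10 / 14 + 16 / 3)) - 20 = -17840 / 21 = -849.52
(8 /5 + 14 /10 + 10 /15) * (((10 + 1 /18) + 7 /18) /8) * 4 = 517 /27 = 19.15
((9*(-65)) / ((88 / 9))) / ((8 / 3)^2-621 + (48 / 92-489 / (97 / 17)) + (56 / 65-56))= 0.08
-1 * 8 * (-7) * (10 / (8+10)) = 280 / 9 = 31.11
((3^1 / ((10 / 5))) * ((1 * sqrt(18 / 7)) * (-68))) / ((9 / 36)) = -1224 * sqrt(14) / 7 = -654.26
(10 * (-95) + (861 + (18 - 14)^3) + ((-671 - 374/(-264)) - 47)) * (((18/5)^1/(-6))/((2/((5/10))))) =8899/80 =111.24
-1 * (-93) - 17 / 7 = 634 / 7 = 90.57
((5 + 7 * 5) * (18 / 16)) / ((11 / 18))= 810 / 11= 73.64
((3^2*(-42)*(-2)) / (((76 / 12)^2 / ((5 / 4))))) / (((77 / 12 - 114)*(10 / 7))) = -71442 / 466051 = -0.15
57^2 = 3249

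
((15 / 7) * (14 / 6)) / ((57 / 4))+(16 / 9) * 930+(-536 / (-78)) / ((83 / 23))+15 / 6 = 203954827 / 123006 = 1658.09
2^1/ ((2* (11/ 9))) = 9/ 11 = 0.82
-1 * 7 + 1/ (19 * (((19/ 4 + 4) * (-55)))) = -256029/ 36575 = -7.00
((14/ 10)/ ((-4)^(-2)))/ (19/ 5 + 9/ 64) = 7168/ 1261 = 5.68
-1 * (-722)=722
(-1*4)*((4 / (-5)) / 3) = 16 / 15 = 1.07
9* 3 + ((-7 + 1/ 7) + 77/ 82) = 12101/ 574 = 21.08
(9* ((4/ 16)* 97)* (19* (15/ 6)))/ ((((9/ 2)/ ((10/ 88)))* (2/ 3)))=138225/ 352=392.68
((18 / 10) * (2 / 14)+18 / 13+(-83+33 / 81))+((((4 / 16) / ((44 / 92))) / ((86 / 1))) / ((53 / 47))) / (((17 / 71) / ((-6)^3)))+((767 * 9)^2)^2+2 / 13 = 2270656779685195.34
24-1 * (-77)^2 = -5905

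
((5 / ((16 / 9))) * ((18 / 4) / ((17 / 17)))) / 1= 405 / 32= 12.66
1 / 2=0.50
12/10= 6/5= 1.20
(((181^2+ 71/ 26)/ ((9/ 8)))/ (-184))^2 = 725660348449/ 28965924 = 25052.21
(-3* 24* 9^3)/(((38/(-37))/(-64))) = -62145792/19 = -3270831.16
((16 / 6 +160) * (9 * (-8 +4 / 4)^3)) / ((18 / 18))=-502152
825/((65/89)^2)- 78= 248211/169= 1468.70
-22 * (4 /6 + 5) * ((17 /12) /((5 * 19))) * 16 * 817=-1093576 /45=-24301.69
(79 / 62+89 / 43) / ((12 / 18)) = 26745 / 5332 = 5.02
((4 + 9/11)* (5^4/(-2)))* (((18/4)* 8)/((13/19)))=-11328750/143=-79222.03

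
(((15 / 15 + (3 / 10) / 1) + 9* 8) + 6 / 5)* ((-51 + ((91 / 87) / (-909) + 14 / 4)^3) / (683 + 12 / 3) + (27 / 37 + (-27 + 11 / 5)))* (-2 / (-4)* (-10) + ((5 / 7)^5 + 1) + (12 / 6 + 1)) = 1763482242272821521855518987 / 1207424600374416737118120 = 1460.53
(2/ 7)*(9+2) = 22/ 7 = 3.14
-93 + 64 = -29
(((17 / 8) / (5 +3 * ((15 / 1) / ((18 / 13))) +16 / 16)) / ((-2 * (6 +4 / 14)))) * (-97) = 1649 / 3872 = 0.43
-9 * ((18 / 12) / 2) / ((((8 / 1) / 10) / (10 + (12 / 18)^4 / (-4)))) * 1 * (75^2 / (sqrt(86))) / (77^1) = -3778125 * sqrt(86) / 52976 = -661.37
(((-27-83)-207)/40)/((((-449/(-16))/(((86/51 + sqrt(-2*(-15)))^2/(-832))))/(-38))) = -257260399/607281480-258989*sqrt(30)/5953740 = -0.66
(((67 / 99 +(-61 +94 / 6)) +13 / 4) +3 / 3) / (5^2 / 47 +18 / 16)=-1504094 / 61677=-24.39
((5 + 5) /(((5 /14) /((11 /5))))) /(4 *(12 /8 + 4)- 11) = 28 /5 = 5.60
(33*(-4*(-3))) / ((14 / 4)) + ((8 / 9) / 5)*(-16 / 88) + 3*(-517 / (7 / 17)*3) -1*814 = -5940511 / 495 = -12001.03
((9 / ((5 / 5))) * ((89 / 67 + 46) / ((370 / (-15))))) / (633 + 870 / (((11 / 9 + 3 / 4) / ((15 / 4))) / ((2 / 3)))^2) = -143865099 / 16919923658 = -0.01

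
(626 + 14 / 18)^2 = 31820881 / 81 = 392850.38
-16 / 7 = -2.29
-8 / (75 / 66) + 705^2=12425449 / 25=497017.96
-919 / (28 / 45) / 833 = -1.77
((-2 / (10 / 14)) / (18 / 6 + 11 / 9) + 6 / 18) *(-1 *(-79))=-7426 / 285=-26.06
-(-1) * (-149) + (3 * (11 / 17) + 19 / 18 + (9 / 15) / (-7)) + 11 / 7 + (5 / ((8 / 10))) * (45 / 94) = -284958829 / 2013480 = -141.53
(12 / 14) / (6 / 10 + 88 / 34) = 510 / 1897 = 0.27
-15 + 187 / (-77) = -122 / 7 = -17.43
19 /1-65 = -46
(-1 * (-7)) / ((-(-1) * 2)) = 7 / 2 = 3.50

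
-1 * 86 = -86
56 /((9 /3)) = 56 /3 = 18.67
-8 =-8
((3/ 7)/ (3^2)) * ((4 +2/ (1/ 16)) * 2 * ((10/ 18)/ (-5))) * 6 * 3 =-48/ 7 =-6.86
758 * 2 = 1516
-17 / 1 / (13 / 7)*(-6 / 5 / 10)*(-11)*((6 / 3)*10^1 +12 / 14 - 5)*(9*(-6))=3362634 / 325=10346.57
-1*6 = -6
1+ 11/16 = 1.69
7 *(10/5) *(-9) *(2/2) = -126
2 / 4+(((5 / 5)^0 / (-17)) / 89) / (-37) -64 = -7109585 / 111962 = -63.50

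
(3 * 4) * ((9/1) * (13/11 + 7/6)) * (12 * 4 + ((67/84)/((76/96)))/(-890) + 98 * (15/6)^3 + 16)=105366921543/260414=404613.12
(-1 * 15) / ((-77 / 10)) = 150 / 77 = 1.95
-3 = -3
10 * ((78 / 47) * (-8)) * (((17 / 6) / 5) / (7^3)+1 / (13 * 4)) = -44696 / 16121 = -2.77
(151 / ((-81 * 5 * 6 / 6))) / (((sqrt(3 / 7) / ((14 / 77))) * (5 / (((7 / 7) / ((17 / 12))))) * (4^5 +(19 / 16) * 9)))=-19328 * sqrt(21) / 6268964625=-0.00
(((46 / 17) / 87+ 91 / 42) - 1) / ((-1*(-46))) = 1181 / 45356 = 0.03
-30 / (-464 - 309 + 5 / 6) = 0.04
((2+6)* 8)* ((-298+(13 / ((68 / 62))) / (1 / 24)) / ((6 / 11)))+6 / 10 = -404647 / 255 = -1586.85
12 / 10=6 / 5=1.20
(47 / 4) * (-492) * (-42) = 242802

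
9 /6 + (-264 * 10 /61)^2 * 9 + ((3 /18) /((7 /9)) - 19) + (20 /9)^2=35539818079 /2109807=16845.06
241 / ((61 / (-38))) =-9158 / 61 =-150.13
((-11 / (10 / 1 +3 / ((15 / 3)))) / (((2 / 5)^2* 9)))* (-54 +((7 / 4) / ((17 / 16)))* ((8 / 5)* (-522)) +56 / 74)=617895575 / 600066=1029.71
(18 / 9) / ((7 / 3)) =6 / 7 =0.86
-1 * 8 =-8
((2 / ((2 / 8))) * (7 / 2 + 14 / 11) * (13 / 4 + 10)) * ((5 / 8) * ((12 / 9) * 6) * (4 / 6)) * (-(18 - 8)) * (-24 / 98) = 318000 / 77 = 4129.87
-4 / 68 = -1 / 17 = -0.06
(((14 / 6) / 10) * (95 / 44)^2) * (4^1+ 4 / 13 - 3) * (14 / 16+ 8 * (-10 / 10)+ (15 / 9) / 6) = -105893935 / 10872576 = -9.74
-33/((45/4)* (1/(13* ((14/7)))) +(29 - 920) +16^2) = 3432/65995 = 0.05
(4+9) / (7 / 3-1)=9.75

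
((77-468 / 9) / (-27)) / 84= -25 / 2268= -0.01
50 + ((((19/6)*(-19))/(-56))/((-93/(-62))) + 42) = 46729/504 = 92.72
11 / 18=0.61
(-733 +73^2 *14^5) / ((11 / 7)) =20062443541 / 11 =1823858503.73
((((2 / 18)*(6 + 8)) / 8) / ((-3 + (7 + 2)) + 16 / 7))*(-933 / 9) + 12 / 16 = -10541 / 6264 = -1.68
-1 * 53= -53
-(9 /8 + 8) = -73 /8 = -9.12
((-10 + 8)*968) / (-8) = 242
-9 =-9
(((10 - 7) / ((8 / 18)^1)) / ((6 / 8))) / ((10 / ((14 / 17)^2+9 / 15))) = 16623 / 14450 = 1.15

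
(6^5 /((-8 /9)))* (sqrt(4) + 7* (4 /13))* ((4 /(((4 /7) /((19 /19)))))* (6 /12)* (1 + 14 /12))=-275562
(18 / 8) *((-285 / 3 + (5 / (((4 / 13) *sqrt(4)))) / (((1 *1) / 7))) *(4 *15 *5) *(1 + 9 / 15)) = -41175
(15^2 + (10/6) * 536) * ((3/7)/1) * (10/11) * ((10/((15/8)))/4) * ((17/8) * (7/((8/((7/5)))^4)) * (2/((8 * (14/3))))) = 0.43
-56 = -56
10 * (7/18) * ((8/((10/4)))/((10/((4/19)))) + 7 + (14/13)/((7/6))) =115129/3705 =31.07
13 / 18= 0.72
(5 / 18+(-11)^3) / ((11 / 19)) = -455107 / 198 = -2298.52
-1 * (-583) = 583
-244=-244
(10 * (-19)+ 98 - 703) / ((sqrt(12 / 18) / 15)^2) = -536625 / 2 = -268312.50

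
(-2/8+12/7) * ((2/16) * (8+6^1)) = 41/16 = 2.56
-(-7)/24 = 7/24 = 0.29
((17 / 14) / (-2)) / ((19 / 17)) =-0.54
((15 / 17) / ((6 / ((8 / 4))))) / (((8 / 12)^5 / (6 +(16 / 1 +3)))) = 30375 / 544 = 55.84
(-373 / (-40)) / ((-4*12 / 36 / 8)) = -55.95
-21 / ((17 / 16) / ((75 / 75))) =-336 / 17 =-19.76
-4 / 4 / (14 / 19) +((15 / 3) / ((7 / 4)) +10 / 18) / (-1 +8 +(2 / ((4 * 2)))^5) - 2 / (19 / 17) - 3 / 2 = -35690938 / 8581293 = -4.16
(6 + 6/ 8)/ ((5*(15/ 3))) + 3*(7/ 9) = 2.60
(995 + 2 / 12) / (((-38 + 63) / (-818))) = -2442139 / 75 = -32561.85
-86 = -86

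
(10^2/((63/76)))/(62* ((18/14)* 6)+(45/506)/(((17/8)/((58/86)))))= 175695850/696628917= 0.25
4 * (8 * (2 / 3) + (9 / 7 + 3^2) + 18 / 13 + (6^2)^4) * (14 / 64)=229269905 / 156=1469678.88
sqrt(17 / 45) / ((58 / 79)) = 79 *sqrt(85) / 870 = 0.84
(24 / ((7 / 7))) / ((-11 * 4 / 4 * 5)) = -24 / 55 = -0.44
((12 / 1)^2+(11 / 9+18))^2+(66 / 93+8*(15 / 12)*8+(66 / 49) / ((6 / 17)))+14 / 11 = 36173492840 / 1353429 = 26727.29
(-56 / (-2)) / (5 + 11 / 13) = 91 / 19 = 4.79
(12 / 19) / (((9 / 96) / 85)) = 10880 / 19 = 572.63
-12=-12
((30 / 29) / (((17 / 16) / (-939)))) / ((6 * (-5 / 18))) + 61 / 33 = 550.39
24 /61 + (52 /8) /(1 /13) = 84.89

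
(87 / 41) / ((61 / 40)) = 3480 / 2501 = 1.39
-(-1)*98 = 98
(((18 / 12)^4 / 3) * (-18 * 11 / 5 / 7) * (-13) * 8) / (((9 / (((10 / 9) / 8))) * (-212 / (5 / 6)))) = -715 / 11872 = -0.06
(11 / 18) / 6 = 11 / 108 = 0.10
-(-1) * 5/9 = 5/9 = 0.56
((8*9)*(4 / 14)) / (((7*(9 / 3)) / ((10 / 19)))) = 480 / 931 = 0.52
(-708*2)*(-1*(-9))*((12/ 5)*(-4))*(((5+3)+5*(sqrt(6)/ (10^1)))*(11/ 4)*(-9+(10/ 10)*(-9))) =-242237952/ 5 - 15139872*sqrt(6)/ 5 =-55864582.63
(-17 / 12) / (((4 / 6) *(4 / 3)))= -51 / 32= -1.59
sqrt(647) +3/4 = 26.19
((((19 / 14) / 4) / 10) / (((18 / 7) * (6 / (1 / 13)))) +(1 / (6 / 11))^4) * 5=3806717 / 67392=56.49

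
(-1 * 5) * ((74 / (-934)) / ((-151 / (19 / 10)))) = -703 / 141034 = -0.00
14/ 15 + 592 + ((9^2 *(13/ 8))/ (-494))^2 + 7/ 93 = 593.08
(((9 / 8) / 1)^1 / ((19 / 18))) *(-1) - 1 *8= -689 / 76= -9.07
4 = 4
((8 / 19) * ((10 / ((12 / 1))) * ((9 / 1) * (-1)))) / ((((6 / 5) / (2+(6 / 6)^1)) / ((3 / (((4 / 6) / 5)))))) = -3375 / 19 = -177.63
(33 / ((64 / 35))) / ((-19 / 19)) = -1155 / 64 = -18.05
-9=-9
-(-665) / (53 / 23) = 15295 / 53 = 288.58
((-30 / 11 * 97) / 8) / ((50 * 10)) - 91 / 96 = -26771 / 26400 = -1.01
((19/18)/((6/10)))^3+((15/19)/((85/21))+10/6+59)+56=6220620757/50860872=122.31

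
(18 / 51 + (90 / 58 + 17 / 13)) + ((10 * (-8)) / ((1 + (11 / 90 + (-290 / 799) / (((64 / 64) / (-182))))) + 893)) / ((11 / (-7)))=15894917195972 / 4867711247971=3.27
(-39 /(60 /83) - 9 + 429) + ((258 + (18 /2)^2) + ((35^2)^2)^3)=3379220508056641330.05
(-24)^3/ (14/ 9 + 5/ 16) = -1990656/ 269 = -7400.21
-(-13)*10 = 130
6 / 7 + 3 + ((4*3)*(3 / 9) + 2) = 69 / 7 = 9.86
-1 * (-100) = 100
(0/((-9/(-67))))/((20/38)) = 0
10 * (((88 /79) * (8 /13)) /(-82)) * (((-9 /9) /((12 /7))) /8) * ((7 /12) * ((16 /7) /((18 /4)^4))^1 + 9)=136452470 /2486376243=0.05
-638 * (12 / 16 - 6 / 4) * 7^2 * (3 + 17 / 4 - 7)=46893 / 8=5861.62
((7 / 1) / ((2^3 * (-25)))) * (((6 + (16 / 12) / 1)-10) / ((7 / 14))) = 14 / 75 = 0.19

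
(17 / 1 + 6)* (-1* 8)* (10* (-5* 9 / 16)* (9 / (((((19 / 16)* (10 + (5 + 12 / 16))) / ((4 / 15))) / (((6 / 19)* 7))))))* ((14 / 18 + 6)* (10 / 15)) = 7183360 / 1083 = 6632.83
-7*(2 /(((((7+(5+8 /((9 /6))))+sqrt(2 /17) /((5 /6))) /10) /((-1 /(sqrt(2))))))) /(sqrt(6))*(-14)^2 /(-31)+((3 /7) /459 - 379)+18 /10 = -2019901 /5355 - 37901500*sqrt(3) /4450639+154350*sqrt(102) /4450639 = -391.60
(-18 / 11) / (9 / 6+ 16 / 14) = -252 / 407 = -0.62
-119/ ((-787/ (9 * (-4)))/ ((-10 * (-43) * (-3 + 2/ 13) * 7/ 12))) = 39759090/ 10231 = 3886.14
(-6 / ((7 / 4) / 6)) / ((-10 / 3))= 216 / 35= 6.17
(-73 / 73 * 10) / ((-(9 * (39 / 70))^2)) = 49000 / 123201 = 0.40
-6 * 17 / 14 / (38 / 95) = -255 / 14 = -18.21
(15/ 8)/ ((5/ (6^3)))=81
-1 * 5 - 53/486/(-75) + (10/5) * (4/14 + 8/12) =-789379/255150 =-3.09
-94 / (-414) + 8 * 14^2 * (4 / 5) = 1298539 / 1035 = 1254.63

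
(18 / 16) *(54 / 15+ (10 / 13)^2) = 15939 / 3380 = 4.72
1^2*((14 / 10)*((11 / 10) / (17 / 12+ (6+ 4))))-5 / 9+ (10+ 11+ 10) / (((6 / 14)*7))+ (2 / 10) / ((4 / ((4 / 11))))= 3367303 / 339075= 9.93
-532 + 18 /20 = -5311 /10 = -531.10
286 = 286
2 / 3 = 0.67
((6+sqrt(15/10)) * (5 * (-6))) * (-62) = 930 * sqrt(6)+11160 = 13438.03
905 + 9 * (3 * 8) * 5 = 1985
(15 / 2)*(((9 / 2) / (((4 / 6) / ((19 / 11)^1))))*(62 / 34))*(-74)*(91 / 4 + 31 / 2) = -79435485 / 176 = -451337.98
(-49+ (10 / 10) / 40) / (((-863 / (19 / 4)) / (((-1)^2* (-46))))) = -856083 / 69040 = -12.40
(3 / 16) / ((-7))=-3 / 112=-0.03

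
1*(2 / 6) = 1 / 3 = 0.33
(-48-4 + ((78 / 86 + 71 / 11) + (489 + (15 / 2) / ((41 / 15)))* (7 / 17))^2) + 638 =19399187999984105 / 434758247044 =44620.63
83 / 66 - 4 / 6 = 13 / 22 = 0.59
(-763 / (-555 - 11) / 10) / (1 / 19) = 2.56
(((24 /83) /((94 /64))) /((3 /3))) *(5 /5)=768 /3901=0.20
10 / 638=5 / 319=0.02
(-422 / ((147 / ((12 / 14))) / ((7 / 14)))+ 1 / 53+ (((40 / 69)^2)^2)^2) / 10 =-11196243705641960743 / 93403406487382647390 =-0.12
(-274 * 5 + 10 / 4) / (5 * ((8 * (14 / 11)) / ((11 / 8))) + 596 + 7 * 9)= -330935 / 168438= -1.96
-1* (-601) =601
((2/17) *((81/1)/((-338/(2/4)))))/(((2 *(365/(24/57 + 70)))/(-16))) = 433512/19924255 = 0.02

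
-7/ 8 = -0.88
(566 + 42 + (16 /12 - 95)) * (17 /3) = 26231 /9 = 2914.56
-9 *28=-252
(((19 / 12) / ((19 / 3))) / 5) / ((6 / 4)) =1 / 30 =0.03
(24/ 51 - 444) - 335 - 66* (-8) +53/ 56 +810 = 533517/ 952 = 560.42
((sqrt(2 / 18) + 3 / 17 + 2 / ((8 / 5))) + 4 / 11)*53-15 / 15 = 250301 / 2244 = 111.54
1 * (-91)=-91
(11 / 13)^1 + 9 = 128 / 13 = 9.85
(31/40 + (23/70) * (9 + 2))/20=1229/5600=0.22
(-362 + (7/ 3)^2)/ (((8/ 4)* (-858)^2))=-3209/ 13250952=-0.00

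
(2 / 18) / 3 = 1 / 27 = 0.04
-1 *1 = -1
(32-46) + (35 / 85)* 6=-196 / 17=-11.53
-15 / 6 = -5 / 2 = -2.50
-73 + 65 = -8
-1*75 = -75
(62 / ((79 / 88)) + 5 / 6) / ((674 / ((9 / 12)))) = 33131 / 425968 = 0.08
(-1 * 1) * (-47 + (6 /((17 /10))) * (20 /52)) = 10087 /221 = 45.64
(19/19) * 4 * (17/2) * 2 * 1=68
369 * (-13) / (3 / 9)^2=-43173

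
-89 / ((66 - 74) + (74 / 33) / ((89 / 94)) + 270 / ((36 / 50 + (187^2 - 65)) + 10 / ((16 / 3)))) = 1824867917367 / 115312418260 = 15.83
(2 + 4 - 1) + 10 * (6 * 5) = 305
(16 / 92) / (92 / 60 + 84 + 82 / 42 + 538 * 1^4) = 35 / 125879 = 0.00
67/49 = 1.37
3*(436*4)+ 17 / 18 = 94193 / 18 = 5232.94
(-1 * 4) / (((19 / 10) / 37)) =-1480 / 19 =-77.89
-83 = -83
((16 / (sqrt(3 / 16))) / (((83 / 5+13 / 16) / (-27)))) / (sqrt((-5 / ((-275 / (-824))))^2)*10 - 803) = 33792*sqrt(3) / 667247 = 0.09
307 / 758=0.41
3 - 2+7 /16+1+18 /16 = 57 /16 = 3.56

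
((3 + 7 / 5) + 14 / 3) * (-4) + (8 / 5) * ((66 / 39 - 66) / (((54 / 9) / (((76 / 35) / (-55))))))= -404832 / 11375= -35.59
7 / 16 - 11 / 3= -3.23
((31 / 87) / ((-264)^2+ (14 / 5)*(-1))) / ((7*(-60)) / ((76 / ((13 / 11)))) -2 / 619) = -20052505 / 25628179729326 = -0.00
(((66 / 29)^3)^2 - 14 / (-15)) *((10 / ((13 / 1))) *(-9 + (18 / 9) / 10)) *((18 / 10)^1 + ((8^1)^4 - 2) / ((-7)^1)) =2241423993847344944 / 4059669165825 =552119.87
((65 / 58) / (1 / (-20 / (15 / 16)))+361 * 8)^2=62088678976 / 7569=8203022.72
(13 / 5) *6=15.60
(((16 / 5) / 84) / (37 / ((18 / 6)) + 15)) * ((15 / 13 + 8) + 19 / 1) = 732 / 18655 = 0.04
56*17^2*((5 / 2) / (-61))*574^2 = -13330598960 / 61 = -218534409.18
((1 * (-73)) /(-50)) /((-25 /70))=-511 /125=-4.09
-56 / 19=-2.95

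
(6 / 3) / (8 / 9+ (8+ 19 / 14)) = 252 / 1291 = 0.20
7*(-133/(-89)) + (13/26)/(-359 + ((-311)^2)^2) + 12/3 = 14.46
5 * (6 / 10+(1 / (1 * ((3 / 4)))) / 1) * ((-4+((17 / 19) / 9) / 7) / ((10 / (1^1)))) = -138359 / 35910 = -3.85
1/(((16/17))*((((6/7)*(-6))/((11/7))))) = -187/576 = -0.32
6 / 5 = 1.20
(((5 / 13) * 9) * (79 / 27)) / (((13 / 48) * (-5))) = -1264 / 169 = -7.48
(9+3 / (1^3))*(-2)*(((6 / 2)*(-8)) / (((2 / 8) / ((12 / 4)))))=6912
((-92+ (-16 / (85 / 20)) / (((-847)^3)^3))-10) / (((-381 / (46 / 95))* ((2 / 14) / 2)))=35792135712385420941188308185688 / 19721963708893409922151851403515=1.81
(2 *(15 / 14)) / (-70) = -3 / 98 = -0.03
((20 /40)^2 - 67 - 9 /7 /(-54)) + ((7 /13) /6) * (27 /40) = -66.67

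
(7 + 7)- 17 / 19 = 249 / 19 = 13.11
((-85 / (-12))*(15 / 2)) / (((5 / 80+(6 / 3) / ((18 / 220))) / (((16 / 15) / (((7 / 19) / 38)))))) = 5891520 / 24703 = 238.49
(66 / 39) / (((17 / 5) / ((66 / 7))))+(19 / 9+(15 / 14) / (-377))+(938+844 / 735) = 26736024061 / 28263690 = 945.95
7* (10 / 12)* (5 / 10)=35 / 12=2.92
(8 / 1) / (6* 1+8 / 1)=4 / 7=0.57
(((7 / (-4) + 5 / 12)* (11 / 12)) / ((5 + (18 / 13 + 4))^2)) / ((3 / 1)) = -1859 / 492075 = -0.00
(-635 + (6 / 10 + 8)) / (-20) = 783 / 25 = 31.32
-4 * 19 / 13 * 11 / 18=-3.57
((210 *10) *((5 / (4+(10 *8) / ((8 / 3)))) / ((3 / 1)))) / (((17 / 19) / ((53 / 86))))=881125 / 12427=70.90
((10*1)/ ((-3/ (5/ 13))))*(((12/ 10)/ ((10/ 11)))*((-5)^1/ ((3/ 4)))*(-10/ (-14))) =2200/ 273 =8.06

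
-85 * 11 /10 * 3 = -561 /2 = -280.50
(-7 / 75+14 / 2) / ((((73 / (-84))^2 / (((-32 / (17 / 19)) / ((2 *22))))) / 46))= -8518605312 / 24913075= -341.93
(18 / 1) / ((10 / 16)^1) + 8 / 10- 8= 108 / 5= 21.60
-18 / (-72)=0.25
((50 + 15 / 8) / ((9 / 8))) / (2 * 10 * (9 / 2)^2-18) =415 / 3483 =0.12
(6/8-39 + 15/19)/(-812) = 2847/61712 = 0.05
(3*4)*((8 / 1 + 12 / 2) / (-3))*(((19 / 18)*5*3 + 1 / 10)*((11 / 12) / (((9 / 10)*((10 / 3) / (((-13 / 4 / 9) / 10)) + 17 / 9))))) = 956956 / 95211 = 10.05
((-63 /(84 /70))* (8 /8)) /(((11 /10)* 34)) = -525 /374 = -1.40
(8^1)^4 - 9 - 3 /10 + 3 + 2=40917 /10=4091.70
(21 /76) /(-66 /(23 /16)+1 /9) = -4347 /720556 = -0.01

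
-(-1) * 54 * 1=54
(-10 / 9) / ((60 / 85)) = -1.57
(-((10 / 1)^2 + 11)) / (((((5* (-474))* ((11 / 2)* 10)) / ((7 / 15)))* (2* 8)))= 259 / 10428000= 0.00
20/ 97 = 0.21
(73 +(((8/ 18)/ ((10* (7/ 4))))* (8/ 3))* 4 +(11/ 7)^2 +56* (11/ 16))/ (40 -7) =1511399/ 436590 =3.46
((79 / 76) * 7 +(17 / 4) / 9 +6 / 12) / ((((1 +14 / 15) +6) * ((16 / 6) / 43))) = 86645 / 5168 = 16.77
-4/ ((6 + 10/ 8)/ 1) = -16/ 29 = -0.55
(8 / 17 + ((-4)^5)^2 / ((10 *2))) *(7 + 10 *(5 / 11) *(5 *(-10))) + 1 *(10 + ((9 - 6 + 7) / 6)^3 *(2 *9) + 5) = -32393935447 / 2805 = -11548640.09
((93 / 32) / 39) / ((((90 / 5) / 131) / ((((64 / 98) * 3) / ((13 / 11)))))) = 44671 / 49686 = 0.90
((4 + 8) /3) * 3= 12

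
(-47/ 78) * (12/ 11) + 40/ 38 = 0.40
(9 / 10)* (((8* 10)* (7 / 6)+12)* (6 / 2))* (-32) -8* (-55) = -43304 / 5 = -8660.80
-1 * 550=-550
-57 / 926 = -0.06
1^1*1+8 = 9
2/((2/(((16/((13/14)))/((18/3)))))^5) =1101463552/90224199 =12.21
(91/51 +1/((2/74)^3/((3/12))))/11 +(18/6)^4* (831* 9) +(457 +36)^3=270245160931/2244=120430107.37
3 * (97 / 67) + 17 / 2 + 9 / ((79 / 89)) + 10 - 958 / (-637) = 232551849 / 6743282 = 34.49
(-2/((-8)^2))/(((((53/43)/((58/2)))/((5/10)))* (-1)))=1247/3392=0.37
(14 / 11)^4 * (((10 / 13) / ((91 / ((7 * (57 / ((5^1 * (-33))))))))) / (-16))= 91238 / 27217619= 0.00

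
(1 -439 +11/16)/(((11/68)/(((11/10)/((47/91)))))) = -5757.64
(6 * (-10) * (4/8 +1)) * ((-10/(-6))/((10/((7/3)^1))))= -35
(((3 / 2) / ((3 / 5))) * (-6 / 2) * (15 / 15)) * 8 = -60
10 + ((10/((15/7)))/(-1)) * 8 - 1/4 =-331/12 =-27.58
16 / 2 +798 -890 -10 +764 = 670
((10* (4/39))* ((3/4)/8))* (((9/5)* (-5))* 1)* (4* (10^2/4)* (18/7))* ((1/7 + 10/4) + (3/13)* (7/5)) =-5465475/8281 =-660.00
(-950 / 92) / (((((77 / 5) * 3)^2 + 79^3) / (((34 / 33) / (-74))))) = 10625 / 36594620304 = 0.00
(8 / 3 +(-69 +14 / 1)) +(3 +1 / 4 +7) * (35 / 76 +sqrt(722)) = -43423 / 912 +779 * sqrt(2) / 4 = 227.81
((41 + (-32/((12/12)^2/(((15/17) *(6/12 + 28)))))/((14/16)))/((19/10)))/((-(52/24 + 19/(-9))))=18820980/2261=8324.18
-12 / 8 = -3 / 2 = -1.50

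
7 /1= 7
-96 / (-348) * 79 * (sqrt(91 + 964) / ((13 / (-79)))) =-49928 * sqrt(1055) / 377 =-4301.59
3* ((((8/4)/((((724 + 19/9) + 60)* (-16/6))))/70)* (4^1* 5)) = -81/99050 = -0.00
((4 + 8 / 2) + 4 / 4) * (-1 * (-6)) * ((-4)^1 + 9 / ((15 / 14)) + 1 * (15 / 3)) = 2538 / 5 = 507.60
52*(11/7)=572/7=81.71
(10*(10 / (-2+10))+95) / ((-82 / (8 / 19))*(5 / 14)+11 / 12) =-18060 / 11531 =-1.57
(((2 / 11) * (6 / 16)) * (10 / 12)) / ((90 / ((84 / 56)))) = 1 / 1056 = 0.00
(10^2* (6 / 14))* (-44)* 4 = -52800 / 7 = -7542.86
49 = 49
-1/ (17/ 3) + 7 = 116/ 17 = 6.82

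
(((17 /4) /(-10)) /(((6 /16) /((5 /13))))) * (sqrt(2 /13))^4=-68 /6591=-0.01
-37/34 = -1.09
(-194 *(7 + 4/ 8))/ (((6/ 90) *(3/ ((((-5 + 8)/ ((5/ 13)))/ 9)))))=-6305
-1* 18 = -18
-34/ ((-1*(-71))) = -34/ 71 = -0.48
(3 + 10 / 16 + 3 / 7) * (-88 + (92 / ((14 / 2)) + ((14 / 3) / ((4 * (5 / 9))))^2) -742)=-129097851 / 39200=-3293.31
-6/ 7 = -0.86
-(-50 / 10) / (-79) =-5 / 79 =-0.06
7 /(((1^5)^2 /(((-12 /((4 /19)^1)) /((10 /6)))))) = -1197 /5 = -239.40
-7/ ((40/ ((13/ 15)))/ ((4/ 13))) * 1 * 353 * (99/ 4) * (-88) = 896973/ 25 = 35878.92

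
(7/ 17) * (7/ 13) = 49/ 221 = 0.22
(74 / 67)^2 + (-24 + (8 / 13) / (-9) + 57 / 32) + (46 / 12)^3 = 1777898027 / 50420448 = 35.26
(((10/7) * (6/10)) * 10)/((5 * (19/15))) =180/133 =1.35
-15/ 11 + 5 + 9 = 139/ 11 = 12.64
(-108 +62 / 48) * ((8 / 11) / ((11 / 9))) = -7683 / 121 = -63.50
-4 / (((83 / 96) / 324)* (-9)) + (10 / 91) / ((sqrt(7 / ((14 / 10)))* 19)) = 166.56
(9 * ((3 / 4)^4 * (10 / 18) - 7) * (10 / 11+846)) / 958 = -36618867 / 674432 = -54.30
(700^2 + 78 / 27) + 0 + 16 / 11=48510430 / 99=490004.34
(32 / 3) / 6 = 1.78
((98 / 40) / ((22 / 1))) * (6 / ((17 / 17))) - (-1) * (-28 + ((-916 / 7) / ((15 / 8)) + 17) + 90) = 9127 / 924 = 9.88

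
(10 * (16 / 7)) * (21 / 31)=480 / 31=15.48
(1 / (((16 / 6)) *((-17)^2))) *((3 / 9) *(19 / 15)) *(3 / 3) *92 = 437 / 8670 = 0.05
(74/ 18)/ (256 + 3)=1/ 63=0.02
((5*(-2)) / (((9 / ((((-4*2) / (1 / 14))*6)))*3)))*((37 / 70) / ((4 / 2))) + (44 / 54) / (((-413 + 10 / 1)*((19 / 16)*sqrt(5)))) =592 / 9-352*sqrt(5) / 1033695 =65.78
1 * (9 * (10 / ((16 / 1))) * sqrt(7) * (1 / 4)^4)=45 * sqrt(7) / 2048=0.06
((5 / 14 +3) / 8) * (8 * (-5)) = -235 / 14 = -16.79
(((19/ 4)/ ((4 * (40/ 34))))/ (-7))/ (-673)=323/ 1507520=0.00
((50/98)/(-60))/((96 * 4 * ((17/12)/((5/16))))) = -25/5117952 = -0.00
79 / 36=2.19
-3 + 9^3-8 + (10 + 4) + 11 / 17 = 12455 / 17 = 732.65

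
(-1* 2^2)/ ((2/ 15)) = -30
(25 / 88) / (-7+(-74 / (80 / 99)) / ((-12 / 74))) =250 / 490787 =0.00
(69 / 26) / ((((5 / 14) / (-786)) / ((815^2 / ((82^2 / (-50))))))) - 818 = 630394750621 / 21853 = 28847057.64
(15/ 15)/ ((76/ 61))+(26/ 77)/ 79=373039/ 462308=0.81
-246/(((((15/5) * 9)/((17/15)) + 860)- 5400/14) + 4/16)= -39032/79073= -0.49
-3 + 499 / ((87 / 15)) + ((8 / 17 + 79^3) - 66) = 243076857 / 493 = 493056.51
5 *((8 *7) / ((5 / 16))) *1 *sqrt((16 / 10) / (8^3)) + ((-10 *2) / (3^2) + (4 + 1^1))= 25 / 9 + 112 *sqrt(5) / 5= 52.87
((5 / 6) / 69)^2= 25 / 171396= 0.00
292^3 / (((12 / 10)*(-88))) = -7780340 / 33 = -235767.88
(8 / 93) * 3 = 8 / 31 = 0.26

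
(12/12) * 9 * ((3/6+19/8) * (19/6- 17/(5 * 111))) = 240189/2960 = 81.14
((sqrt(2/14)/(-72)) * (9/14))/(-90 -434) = 0.00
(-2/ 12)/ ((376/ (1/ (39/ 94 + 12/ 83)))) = -83/ 104760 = -0.00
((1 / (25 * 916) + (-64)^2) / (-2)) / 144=-93798401 / 6595200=-14.22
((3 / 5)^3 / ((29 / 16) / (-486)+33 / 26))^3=20332468359946469376 / 4088995995990201171875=0.00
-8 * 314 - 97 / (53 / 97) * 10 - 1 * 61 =-230459 / 53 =-4348.28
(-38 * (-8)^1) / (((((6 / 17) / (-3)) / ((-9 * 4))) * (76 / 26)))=31824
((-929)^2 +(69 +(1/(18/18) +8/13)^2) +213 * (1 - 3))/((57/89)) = 12975669293/9633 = 1347001.90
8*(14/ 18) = 6.22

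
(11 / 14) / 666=11 / 9324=0.00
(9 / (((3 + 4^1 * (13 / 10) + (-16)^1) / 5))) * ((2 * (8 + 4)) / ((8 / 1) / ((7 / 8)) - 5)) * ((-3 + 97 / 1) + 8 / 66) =-13045200 / 4147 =-3145.70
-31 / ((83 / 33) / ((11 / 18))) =-3751 / 498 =-7.53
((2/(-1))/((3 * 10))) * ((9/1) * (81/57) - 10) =-53/285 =-0.19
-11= -11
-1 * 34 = -34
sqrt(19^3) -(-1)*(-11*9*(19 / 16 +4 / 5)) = -113.94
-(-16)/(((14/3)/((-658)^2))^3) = 12777768084719232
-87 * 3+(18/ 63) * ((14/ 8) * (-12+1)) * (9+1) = -316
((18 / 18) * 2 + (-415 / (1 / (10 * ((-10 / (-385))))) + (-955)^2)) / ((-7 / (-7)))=70217779 / 77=911919.21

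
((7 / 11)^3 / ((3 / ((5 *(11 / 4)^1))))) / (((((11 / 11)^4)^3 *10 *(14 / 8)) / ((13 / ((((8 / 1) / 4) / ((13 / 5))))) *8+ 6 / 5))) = 9.21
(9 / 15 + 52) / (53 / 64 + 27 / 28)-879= -3411361 / 4015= -849.65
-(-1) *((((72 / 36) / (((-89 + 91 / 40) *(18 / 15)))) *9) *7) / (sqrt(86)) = -2100 *sqrt(86) / 149167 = -0.13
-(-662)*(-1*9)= -5958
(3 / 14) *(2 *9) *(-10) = -270 / 7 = -38.57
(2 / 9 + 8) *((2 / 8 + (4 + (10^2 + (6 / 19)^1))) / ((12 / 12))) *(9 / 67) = 294039 / 2546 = 115.49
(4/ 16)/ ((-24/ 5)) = -0.05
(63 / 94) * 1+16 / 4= 439 / 94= 4.67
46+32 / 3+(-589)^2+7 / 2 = 346981.17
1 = 1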